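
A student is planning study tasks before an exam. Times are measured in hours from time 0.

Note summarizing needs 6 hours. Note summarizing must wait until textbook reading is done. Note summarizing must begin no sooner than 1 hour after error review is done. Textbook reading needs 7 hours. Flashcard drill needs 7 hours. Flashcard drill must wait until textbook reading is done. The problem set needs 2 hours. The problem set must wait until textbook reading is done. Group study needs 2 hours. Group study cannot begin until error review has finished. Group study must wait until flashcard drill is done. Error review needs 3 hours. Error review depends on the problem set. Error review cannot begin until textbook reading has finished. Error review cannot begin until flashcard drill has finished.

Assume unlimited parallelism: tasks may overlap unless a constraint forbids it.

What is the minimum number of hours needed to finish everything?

Textbook reading can start immediately at hour 0; it finishes at hour 7.
After textbook reading (finishes hour 7), flashcard drill can start at hour 7 and finishes at hour 14.
After textbook reading (finishes hour 7), the problem set can start at hour 7 and finishes at hour 9.
Error review has to wait for the problem set (finishes hour 9); textbook reading (finishes hour 7); flashcard drill (finishes hour 14). The latest of these is hour 14, so error review runs hour 14 to 14 + 3 = hour 17.
For note summarizing: textbook reading (finishes hour 7); error review (finishes hour 17, plus 1-hour gap → hour 18). Taking the maximum gives a start of hour 18, and it finishes at 18 + 6 = hour 24.
Group study needs all of error review (finishes hour 17); flashcard drill (finishes hour 14). That puts its earliest start at hour 17; it finishes at 17 + 2 = hour 19.
All tasks are finished once the last one completes. Finish times: Textbook reading at 7, The problem set at 9, Flashcard drill at 14, Error review at 17, Group study at 19, Note summarizing at 24. The latest is hour 24.

24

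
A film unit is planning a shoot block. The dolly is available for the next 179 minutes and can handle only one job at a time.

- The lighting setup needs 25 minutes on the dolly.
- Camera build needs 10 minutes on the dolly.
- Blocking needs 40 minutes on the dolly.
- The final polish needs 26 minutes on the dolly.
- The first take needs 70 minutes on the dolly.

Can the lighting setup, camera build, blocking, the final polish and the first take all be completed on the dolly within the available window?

Yes

Running back to back, the jobs need 25 + 10 + 40 + 26 + 70 = 171 minutes on the dolly.
Since 171 ≤ 179, they fit within the window.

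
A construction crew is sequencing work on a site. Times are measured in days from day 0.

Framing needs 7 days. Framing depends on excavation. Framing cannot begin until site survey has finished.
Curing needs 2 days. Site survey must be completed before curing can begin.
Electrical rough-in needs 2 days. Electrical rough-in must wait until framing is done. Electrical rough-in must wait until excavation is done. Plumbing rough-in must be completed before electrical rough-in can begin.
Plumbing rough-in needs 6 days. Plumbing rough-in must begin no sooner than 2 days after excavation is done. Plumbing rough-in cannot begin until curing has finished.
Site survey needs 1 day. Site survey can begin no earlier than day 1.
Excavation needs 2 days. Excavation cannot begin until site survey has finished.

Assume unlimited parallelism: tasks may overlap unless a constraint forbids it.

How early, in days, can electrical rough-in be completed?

Site survey cannot begin until its own release at day 1. It runs from day 1 to 1 + 1 = day 2.
Curing cannot begin until site survey (finishes day 2). It runs from day 2 to 2 + 2 = day 4.
Excavation cannot begin until site survey (finishes day 2). It runs from day 2 to 2 + 2 = day 4.
Plumbing rough-in has to wait for excavation (finishes day 4, plus 2-day gap → day 6); curing (finishes day 4). The latest of these is day 6, so plumbing rough-in runs day 6 to 6 + 6 = day 12.
For framing: excavation (finishes day 4); site survey (finishes day 2). Taking the maximum gives a start of day 4, and it finishes at 4 + 7 = day 11.
Electrical rough-in needs all of framing (finishes day 11); excavation (finishes day 4); plumbing rough-in (finishes day 12). That puts its earliest start at day 12; it finishes at 12 + 2 = day 14.

14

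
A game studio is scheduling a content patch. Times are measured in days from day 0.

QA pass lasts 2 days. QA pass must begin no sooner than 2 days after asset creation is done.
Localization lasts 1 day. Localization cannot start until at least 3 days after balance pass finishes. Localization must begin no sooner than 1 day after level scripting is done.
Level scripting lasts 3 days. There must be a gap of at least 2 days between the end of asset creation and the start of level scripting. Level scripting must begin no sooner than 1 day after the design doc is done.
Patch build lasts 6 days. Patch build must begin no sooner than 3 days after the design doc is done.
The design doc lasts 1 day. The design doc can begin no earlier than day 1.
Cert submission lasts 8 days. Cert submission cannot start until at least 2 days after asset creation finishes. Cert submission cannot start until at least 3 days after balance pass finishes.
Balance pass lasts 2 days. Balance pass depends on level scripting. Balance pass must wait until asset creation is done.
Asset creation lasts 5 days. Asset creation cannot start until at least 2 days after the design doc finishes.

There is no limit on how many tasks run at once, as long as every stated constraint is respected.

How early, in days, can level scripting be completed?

After its own release at day 1, the design doc can start at day 1 and finishes at day 2.
Asset creation waits on the design doc (finishes day 2, plus 2-day gap → day 4), so it starts at day 4 and finishes at 4 + 5 = day 9.
For level scripting: asset creation (finishes day 9, plus 2-day gap → day 11); the design doc (finishes day 2, plus 1-day gap → day 3). Taking the maximum gives a start of day 11, and it finishes at 11 + 3 = day 14.

14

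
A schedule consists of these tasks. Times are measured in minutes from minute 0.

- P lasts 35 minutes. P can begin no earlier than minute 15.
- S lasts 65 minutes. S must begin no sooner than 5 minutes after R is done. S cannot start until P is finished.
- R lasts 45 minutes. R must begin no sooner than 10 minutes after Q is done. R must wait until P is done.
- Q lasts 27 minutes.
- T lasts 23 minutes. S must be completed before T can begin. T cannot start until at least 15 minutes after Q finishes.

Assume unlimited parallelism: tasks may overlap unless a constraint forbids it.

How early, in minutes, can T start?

165

Nothing blocks Q, so it runs from minute 0 to minute 27.
P cannot begin until its own release at minute 15. It runs from minute 15 to 15 + 35 = minute 50.
R needs all of Q (finishes minute 27, plus 10-minute gap → minute 37); P (finishes minute 50). That puts its earliest start at minute 50; it finishes at 50 + 45 = minute 95.
For S: R (finishes minute 95, plus 5-minute gap → minute 100); P (finishes minute 50). Taking the maximum gives a start of minute 100, and it finishes at 100 + 65 = minute 165.
T waits on S (finishes minute 165); Q (finishes minute 27, plus 15-minute gap → minute 42). The latest of these is minute 165, which is the earliest T can start.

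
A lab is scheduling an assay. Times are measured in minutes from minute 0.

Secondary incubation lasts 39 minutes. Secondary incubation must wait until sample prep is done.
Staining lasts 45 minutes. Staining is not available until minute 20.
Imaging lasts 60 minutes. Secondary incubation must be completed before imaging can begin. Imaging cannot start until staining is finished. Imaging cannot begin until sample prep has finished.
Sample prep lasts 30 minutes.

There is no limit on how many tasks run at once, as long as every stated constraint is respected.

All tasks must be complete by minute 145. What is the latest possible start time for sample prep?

Imaging has no dependents, so it just needs to finish by minute 145. Starting by 145 − 60 = minute 85 achieves that.
Secondary incubation feeds into imaging (must start by minute 85); so secondary incubation must finish by minute 85 and therefore start by minute 46.
Sample prep feeds secondary incubation (must start by minute 46); imaging (must start by minute 85). Taking the minimum, sample prep must finish by minute 46 and start by 46 − 30 = minute 16.

16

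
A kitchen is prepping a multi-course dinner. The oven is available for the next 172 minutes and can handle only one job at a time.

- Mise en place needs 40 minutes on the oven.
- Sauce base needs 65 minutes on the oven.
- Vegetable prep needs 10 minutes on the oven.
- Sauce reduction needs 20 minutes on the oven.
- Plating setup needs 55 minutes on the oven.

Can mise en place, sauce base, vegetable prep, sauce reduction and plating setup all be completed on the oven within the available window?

Running back to back, the jobs need 40 + 65 + 10 + 20 + 55 = 190 minutes on the oven.
Since 190 > 172, they cannot all fit.

No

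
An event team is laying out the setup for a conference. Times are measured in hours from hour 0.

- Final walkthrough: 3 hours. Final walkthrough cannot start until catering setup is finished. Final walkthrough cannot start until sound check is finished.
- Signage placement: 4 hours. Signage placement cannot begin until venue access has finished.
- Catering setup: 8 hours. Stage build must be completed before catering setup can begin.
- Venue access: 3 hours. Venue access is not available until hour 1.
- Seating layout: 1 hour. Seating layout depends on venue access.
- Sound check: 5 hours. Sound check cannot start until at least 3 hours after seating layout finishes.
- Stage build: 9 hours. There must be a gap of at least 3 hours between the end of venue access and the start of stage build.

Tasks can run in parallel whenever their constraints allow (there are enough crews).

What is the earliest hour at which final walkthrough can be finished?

27

Venue access waits on its own release at hour 1, so it starts at hour 1 and finishes at 1 + 3 = hour 4.
After venue access (finishes hour 4), seating layout can start at hour 4 and finishes at hour 5.
Sound check waits on seating layout (finishes hour 5, plus 3-hour gap → hour 8), so it starts at hour 8 and finishes at 8 + 5 = hour 13.
Stage build waits on venue access (finishes hour 4, plus 3-hour gap → hour 7), so it starts at hour 7 and finishes at 7 + 9 = hour 16.
Catering setup waits on stage build (finishes hour 16), so it starts at hour 16 and finishes at 16 + 8 = hour 24.
Final walkthrough has to wait for catering setup (finishes hour 24); sound check (finishes hour 13). The latest of these is hour 24, so final walkthrough runs hour 24 to 24 + 3 = hour 27.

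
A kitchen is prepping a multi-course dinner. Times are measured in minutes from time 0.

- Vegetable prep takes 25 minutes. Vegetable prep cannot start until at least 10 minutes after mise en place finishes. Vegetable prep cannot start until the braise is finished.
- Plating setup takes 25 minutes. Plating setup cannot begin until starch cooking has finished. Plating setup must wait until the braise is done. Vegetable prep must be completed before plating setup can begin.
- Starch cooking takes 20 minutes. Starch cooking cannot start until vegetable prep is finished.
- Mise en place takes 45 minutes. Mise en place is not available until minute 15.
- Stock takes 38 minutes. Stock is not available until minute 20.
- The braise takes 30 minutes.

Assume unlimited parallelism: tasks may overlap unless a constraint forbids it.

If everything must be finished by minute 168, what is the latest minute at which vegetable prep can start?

To finish by minute 168, plating setup (duration 25) must start no later than minute 143.
Starch cooking must finish before plating setup (must start by minute 143). With a 20-minute duration, starch cooking must start by 143 − 20 = minute 123.
For vegetable prep: starch cooking (must start by minute 123); plating setup (must start by minute 143). The most restrictive is minute 123; with a 25-minute duration, vegetable prep must start by minute 98.

98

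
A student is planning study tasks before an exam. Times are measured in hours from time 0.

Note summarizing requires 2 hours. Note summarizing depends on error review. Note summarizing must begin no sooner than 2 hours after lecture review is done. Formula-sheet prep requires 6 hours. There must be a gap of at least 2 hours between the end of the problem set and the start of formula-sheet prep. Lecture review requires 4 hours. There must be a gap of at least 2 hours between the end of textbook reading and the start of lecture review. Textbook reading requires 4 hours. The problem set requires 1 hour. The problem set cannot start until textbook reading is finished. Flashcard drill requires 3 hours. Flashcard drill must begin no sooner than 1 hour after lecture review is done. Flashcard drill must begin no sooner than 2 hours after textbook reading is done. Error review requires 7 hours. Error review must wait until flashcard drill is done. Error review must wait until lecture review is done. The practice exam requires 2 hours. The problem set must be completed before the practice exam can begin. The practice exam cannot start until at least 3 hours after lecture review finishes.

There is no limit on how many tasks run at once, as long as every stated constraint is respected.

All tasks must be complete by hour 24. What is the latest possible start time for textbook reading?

1

Nothing follows note summarizing; the deadline of hour 24 is its only limit. It must start by 24 − 2 = hour 22.
Error review feeds into note summarizing (must start by hour 22); so error review must finish by hour 22 and therefore start by hour 15.
Flashcard drill feeds into error review (must start by hour 15); so flashcard drill must finish by hour 15 and therefore start by hour 12.
The practice exam must finish by hour 24; it takes 2 hours, so it must start by 24 − 2 = hour 22.
Lecture review has several dependents: flashcard drill (must start by hour 12, minus 1-hour gap → hour 11); the practice exam (must start by hour 22, minus 3-hour gap → hour 19); error review (must start by hour 15); note summarizing (must start by hour 22, minus 2-hour gap → hour 20). The earliest of those limits is hour 11, so lecture review must start by 11 − 4 = hour 7.
Nothing follows formula-sheet prep; the deadline of hour 24 is its only limit. It must start by 24 − 6 = hour 18.
The problem set must finish in time for the practice exam (must start by hour 22); formula-sheet prep (must start by hour 18, minus 2-hour gap → hour 16). The tightest is hour 16, so the problem set must start by 16 − 1 = hour 15.
For textbook reading: lecture review (must start by hour 7, minus 2-hour gap → hour 5); the problem set (must start by hour 15); flashcard drill (must start by hour 12, minus 2-hour gap → hour 10). The most restrictive is hour 5; with a 4-hour duration, textbook reading must start by hour 1.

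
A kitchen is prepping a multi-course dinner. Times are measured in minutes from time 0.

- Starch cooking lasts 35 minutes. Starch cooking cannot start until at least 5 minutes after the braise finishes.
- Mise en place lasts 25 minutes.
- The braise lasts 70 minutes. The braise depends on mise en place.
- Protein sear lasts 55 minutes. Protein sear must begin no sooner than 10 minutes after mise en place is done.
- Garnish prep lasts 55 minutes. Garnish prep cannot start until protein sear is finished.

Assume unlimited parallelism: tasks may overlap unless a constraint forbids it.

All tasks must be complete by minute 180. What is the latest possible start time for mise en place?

35

Nothing follows starch cooking; the deadline of minute 180 is its only limit. It must start by 180 − 35 = minute 145.
The braise feeds into starch cooking (must start by minute 145, minus 5-minute gap → minute 140); so the braise must finish by minute 140 and therefore start by minute 70.
Garnish prep has no dependents, so it just needs to finish by minute 180. Starting by 180 − 55 = minute 125 achieves that.
Since garnish prep (must start by minute 125) depends on it, protein sear must finish by minute 125. Backing off its 55-minute duration gives a latest start of minute 70.
For mise en place: the braise (must start by minute 70); protein sear (must start by minute 70, minus 10-minute gap → minute 60). The most restrictive is minute 60; with a 25-minute duration, mise en place must start by minute 35.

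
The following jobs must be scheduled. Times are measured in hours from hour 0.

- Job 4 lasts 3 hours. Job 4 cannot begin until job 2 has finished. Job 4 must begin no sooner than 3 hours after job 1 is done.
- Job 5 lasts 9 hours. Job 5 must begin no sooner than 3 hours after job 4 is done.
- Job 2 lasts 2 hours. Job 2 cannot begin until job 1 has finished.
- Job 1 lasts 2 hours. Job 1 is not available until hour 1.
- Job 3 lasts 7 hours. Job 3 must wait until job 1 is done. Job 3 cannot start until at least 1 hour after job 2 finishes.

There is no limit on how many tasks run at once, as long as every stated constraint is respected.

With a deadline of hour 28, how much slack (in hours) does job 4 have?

7

After its own release at hour 1, job 1 can start at hour 1 and finishes at hour 3.
Job 2 cannot begin until job 1 (finishes hour 3). It runs from hour 3 to 3 + 2 = hour 5.
Job 4 needs all of job 2 (finishes hour 5); job 1 (finishes hour 3, plus 3-hour gap → hour 6). That puts its earliest start at hour 6; it finishes at 6 + 3 = hour 9.

Working backward from the deadline:
Job 5 must finish by hour 28; it takes 9 hours, so it must start by 28 − 9 = hour 19.
Job 4 feeds into job 5 (must start by hour 19, minus 3-hour gap → hour 16); so job 4 must finish by hour 16 and therefore start by hour 13.
So job 4 can start as early as hour 6 and as late as hour 13, giving 13 − 6 = 7 hours of slack.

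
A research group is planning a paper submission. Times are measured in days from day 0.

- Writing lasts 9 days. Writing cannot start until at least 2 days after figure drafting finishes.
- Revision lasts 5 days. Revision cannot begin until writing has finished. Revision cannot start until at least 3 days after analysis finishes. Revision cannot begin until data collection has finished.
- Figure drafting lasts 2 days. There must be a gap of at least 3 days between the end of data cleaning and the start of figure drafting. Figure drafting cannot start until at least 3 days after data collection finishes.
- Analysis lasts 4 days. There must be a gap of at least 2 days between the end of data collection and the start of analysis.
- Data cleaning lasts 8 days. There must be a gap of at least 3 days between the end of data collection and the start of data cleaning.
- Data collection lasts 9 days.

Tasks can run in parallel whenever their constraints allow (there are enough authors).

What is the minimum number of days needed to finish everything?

41

Data collection has no prerequisites, so it starts at day 0 and finishes at day 9.
Analysis waits on data collection (finishes day 9, plus 2-day gap → day 11), so it starts at day 11 and finishes at 11 + 4 = day 15.
After data collection (finishes day 9, plus 3-day gap → day 12), data cleaning can start at day 12 and finishes at day 20.
Figure drafting needs all of data cleaning (finishes day 20, plus 3-day gap → day 23); data collection (finishes day 9, plus 3-day gap → day 12). That puts its earliest start at day 23; it finishes at 23 + 2 = day 25.
Writing cannot begin until figure drafting (finishes day 25, plus 2-day gap → day 27). It runs from day 27 to 27 + 9 = day 36.
Revision has to wait for writing (finishes day 36); analysis (finishes day 15, plus 3-day gap → day 18); data collection (finishes day 9). The latest of these is day 36, so revision runs day 36 to 36 + 5 = day 41.
All tasks are finished once the last one completes. Finish times: Data collection at 9, Data cleaning at 20, Analysis at 15, Figure drafting at 25, Writing at 36, Revision at 41. The latest is day 41.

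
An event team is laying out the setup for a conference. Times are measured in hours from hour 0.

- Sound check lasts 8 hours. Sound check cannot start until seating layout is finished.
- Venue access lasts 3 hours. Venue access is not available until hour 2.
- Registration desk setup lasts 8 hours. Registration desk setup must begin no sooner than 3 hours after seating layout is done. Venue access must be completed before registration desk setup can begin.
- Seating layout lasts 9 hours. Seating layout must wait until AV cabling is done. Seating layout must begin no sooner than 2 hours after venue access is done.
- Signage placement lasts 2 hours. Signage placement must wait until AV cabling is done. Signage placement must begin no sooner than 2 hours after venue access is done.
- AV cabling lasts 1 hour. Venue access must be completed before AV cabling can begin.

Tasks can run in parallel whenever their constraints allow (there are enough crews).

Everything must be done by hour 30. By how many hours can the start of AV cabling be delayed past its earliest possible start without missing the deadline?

4

Venue access waits on its own release at hour 2, so it starts at hour 2 and finishes at 2 + 3 = hour 5.
AV cabling waits on venue access (finishes hour 5), so it starts at hour 5 and finishes at 5 + 1 = hour 6.

Working backward from the deadline:
Registration desk setup must finish by hour 30; it takes 8 hours, so it must start by 30 − 8 = hour 22.
Nothing follows sound check; the deadline of hour 30 is its only limit. It must start by 30 − 8 = hour 22.
For seating layout: registration desk setup (must start by hour 22, minus 3-hour gap → hour 19); sound check (must start by hour 22). The most restrictive is hour 19; with a 9-hour duration, seating layout must start by hour 10.
To finish by hour 30, signage placement (duration 2) must start no later than hour 28.
For AV cabling: seating layout (must start by hour 10); signage placement (must start by hour 28). The most restrictive is hour 10; with a 1-hour duration, AV cabling must start by hour 9.
So AV cabling can start as early as hour 5 and as late as hour 9, giving 9 − 5 = 4 hours of slack.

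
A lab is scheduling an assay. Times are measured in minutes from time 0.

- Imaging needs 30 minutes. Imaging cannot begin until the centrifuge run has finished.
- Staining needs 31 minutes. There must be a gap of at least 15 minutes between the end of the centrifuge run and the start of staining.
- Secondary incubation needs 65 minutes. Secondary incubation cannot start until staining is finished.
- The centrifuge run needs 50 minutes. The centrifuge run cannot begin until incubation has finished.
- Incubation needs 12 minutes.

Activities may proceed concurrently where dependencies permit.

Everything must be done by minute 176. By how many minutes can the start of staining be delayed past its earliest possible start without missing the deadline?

3

Incubation has no prerequisites, so it starts at minute 0 and finishes at minute 12.
The centrifuge run cannot begin until incubation (finishes minute 12). It runs from minute 12 to 12 + 50 = minute 62.
Staining waits on the centrifuge run (finishes minute 62, plus 15-minute gap → minute 77), so it starts at minute 77 and finishes at 77 + 31 = minute 108.

Working backward from the deadline:
Secondary incubation must finish by minute 176; it takes 65 minutes, so it must start by 176 − 65 = minute 111.
Staining has to be done before secondary incubation (must start by minute 111). That means finishing by minute 111, i.e. starting by 111 − 31 = minute 80.
So staining can start as early as minute 77 and as late as minute 80, giving 80 − 77 = 3 minutes of slack.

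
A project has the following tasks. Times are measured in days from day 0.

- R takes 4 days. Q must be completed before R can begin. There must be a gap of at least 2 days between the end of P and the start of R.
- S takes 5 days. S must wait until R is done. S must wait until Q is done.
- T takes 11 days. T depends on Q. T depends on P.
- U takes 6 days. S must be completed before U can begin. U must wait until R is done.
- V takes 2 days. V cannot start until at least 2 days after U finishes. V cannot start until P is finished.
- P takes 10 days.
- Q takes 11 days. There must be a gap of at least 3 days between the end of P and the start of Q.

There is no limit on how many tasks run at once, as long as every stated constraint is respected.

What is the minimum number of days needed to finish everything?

43

P can start immediately at day 0; it finishes at day 10.
Q cannot begin until P (finishes day 10, plus 3-day gap → day 13). It runs from day 13 to 13 + 11 = day 24.
T has to wait for Q (finishes day 24); P (finishes day 10). The latest of these is day 24, so T runs day 24 to 24 + 11 = day 35.
R has to wait for Q (finishes day 24); P (finishes day 10, plus 2-day gap → day 12). The latest of these is day 24, so R runs day 24 to 24 + 4 = day 28.
S needs all of R (finishes day 28); Q (finishes day 24). That puts its earliest start at day 28; it finishes at 28 + 5 = day 33.
For U: S (finishes day 33); R (finishes day 28). Taking the maximum gives a start of day 33, and it finishes at 33 + 6 = day 39.
V needs all of U (finishes day 39, plus 2-day gap → day 41); P (finishes day 10). That puts its earliest start at day 41; it finishes at 41 + 2 = day 43.
All tasks are finished once the last one completes. Finish times: P at 10, Q at 24, R at 28, S at 33, T at 35, U at 39, V at 43. The latest is day 43.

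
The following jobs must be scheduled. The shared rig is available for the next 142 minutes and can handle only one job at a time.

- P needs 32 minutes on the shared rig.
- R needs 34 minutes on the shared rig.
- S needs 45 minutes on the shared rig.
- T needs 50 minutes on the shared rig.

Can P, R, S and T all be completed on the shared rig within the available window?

No

Running back to back, the jobs need 32 + 34 + 45 + 50 = 161 minutes on the shared rig.
Since 161 > 142, they cannot all fit.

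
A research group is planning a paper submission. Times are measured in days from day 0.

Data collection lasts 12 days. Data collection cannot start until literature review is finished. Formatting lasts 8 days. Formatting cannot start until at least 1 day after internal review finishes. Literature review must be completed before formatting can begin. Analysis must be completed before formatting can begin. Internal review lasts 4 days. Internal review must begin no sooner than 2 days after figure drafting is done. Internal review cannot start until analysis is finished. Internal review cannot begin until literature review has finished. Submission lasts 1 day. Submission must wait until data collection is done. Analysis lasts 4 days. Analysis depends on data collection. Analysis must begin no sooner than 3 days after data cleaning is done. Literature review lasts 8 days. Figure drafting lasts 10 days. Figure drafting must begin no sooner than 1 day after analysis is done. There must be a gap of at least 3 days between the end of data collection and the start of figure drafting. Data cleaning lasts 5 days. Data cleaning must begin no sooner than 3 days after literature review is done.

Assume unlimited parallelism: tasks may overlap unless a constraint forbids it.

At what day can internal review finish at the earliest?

41

Literature review has no prerequisites, so it starts at day 0 and finishes at day 8.
Data cleaning cannot begin until literature review (finishes day 8, plus 3-day gap → day 11). It runs from day 11 to 11 + 5 = day 16.
After literature review (finishes day 8), data collection can start at day 8 and finishes at day 20.
Analysis cannot start until data collection (finishes day 20); data cleaning (finishes day 16, plus 3-day gap → day 19). The controlling bound is day 20, so analysis finishes at 20 + 4 = day 24.
For figure drafting: analysis (finishes day 24, plus 1-day gap → day 25); data collection (finishes day 20, plus 3-day gap → day 23). Taking the maximum gives a start of day 25, and it finishes at 25 + 10 = day 35.
Internal review needs all of figure drafting (finishes day 35, plus 2-day gap → day 37); analysis (finishes day 24); literature review (finishes day 8). That puts its earliest start at day 37; it finishes at 37 + 4 = day 41.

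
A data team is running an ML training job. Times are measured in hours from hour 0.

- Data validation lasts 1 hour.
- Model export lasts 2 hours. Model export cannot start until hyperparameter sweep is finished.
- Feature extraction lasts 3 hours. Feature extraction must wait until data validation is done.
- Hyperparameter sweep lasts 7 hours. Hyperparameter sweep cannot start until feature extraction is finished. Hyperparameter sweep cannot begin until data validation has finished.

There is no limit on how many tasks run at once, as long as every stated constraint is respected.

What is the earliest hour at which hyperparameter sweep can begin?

Data validation can start immediately at hour 0; it finishes at hour 1.
After data validation (finishes hour 1), feature extraction can start at hour 1 and finishes at hour 4.
Hyperparameter sweep waits on feature extraction (finishes hour 4); data validation (finishes hour 1). The latest of these is hour 4, which is the earliest hyperparameter sweep can start.

4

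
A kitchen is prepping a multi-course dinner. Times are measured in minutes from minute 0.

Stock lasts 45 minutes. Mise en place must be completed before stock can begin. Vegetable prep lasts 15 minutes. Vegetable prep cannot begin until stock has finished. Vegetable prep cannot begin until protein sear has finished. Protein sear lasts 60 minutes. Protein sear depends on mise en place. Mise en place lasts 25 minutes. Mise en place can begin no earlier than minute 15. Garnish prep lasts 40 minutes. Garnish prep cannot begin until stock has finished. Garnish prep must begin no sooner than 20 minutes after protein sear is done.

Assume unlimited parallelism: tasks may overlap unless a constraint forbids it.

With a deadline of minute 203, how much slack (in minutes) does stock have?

Mise en place waits on its own release at minute 15, so it starts at minute 15 and finishes at 15 + 25 = minute 40.
Stock waits on mise en place (finishes minute 40), so it starts at minute 40 and finishes at 40 + 45 = minute 85.

Working backward from the deadline:
Vegetable prep has no dependents, so it just needs to finish by minute 203. Starting by 203 − 15 = minute 188 achieves that.
To finish by minute 203, garnish prep (duration 40) must start no later than minute 163.
Stock must finish in time for vegetable prep (must start by minute 188); garnish prep (must start by minute 163). The tightest is minute 163, so stock must start by 163 − 45 = minute 118.
So stock can start as early as minute 40 and as late as minute 118, giving 118 − 40 = 78 minutes of slack.

78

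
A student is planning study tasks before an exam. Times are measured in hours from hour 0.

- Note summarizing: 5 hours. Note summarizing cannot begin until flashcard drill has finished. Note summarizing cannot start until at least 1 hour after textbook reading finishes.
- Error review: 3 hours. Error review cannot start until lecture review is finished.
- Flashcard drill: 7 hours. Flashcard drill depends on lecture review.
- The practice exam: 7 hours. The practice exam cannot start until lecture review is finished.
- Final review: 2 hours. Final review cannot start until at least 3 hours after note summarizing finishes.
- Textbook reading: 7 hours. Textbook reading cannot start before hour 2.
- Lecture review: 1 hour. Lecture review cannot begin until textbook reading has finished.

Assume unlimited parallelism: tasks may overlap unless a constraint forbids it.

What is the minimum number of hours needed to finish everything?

27

Textbook reading cannot begin until its own release at hour 2. It runs from hour 2 to 2 + 7 = hour 9.
Lecture review cannot begin until textbook reading (finishes hour 9). It runs from hour 9 to 9 + 1 = hour 10.
Error review waits on lecture review (finishes hour 10), so it starts at hour 10 and finishes at 10 + 3 = hour 13.
The practice exam cannot begin until lecture review (finishes hour 10). It runs from hour 10 to 10 + 7 = hour 17.
Flashcard drill waits on lecture review (finishes hour 10), so it starts at hour 10 and finishes at 10 + 7 = hour 17.
Note summarizing needs all of flashcard drill (finishes hour 17); textbook reading (finishes hour 9, plus 1-hour gap → hour 10). That puts its earliest start at hour 17; it finishes at 17 + 5 = hour 22.
Final review waits on note summarizing (finishes hour 22, plus 3-hour gap → hour 25), so it starts at hour 25 and finishes at 25 + 2 = hour 27.
All tasks are finished once the last one completes. Finish times: Textbook reading at 9, Lecture review at 10, Flashcard drill at 17, The practice exam at 17, Error review at 13, Note summarizing at 22, Final review at 27. The latest is hour 27.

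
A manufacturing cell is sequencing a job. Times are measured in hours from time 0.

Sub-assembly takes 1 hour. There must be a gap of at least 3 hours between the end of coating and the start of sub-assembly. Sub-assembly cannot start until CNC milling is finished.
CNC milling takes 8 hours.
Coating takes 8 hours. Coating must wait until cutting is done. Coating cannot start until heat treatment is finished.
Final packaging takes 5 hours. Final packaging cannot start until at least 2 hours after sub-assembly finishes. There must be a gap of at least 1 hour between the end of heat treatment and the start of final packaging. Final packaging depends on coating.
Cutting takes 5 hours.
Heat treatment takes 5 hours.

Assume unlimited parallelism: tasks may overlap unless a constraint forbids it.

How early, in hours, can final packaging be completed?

24

Heat treatment has no prerequisites, so it starts at hour 0 and finishes at hour 5.
CNC milling can start immediately at hour 0; it finishes at hour 8.
Nothing blocks cutting, so it runs from hour 0 to hour 5.
Coating cannot start until cutting (finishes hour 5); heat treatment (finishes hour 5). The controlling bound is hour 5, so coating finishes at 5 + 8 = hour 13.
Sub-assembly cannot start until coating (finishes hour 13, plus 3-hour gap → hour 16); CNC milling (finishes hour 8). The controlling bound is hour 16, so sub-assembly finishes at 16 + 1 = hour 17.
Final packaging cannot start until sub-assembly (finishes hour 17, plus 2-hour gap → hour 19); heat treatment (finishes hour 5, plus 1-hour gap → hour 6); coating (finishes hour 13). The controlling bound is hour 19, so final packaging finishes at 19 + 5 = hour 24.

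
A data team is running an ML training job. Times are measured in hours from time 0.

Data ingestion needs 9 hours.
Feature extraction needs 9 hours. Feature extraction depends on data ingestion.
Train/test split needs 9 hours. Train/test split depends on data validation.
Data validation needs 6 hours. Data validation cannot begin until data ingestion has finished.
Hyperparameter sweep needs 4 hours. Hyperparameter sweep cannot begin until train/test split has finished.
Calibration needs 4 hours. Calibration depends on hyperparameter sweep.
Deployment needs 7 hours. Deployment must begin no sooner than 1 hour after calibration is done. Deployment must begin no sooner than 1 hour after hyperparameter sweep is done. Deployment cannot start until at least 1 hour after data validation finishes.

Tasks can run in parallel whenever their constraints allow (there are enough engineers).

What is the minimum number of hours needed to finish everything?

40

Data ingestion can start immediately at hour 0; it finishes at hour 9.
After data ingestion (finishes hour 9), feature extraction can start at hour 9 and finishes at hour 18.
Data validation cannot begin until data ingestion (finishes hour 9). It runs from hour 9 to 9 + 6 = hour 15.
Train/test split cannot begin until data validation (finishes hour 15). It runs from hour 15 to 15 + 9 = hour 24.
Hyperparameter sweep cannot begin until train/test split (finishes hour 24). It runs from hour 24 to 24 + 4 = hour 28.
After hyperparameter sweep (finishes hour 28), calibration can start at hour 28 and finishes at hour 32.
Deployment needs all of calibration (finishes hour 32, plus 1-hour gap → hour 33); hyperparameter sweep (finishes hour 28, plus 1-hour gap → hour 29); data validation (finishes hour 15, plus 1-hour gap → hour 16). That puts its earliest start at hour 33; it finishes at 33 + 7 = hour 40.
All tasks are finished once the last one completes. Finish times: Data ingestion at 9, Data validation at 15, Feature extraction at 18, Train/test split at 24, Hyperparameter sweep at 28, Calibration at 32, Deployment at 40. The latest is hour 40.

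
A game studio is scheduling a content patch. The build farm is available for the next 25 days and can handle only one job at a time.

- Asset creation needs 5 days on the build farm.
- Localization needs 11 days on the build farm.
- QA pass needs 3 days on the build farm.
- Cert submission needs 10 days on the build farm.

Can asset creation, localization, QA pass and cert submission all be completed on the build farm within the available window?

Running back to back, the jobs need 5 + 11 + 3 + 10 = 29 days on the build farm.
Since 29 > 25, they cannot all fit.

No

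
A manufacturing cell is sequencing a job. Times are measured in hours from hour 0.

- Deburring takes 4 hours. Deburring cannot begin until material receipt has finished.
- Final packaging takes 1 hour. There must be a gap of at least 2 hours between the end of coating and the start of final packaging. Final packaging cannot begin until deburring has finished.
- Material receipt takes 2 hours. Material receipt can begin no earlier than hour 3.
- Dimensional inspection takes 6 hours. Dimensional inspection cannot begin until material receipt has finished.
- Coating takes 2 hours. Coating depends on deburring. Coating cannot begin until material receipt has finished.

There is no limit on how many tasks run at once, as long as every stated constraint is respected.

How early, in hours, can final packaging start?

After its own release at hour 3, material receipt can start at hour 3 and finishes at hour 5.
Deburring waits on material receipt (finishes hour 5), so it starts at hour 5 and finishes at 5 + 4 = hour 9.
Coating needs all of deburring (finishes hour 9); material receipt (finishes hour 5). That puts its earliest start at hour 9; it finishes at 9 + 2 = hour 11.
Final packaging waits on coating (finishes hour 11, plus 2-hour gap → hour 13); deburring (finishes hour 9). The latest of these is hour 13, which is the earliest final packaging can start.

13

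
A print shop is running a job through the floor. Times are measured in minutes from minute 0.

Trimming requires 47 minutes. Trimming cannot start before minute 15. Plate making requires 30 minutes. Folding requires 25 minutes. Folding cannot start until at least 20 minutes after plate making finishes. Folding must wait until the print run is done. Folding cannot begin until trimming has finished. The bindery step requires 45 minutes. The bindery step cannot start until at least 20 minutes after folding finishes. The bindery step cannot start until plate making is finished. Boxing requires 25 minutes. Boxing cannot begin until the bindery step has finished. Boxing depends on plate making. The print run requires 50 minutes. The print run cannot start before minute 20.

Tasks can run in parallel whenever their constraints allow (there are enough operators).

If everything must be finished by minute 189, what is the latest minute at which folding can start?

Boxing must finish by minute 189; it takes 25 minutes, so it must start by 189 − 25 = minute 164.
The bindery step must finish before boxing (must start by minute 164). With a 45-minute duration, the bindery step must start by 164 − 45 = minute 119.
Folding has to be done before the bindery step (must start by minute 119, minus 20-minute gap → minute 99). That means finishing by minute 99, i.e. starting by 99 − 25 = minute 74.

74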